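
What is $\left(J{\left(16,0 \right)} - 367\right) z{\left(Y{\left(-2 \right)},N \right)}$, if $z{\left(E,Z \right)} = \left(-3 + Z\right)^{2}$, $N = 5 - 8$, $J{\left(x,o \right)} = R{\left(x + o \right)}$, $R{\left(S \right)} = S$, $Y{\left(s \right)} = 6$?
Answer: $-12636$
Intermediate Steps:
$J{\left(x,o \right)} = o + x$ ($J{\left(x,o \right)} = x + o = o + x$)
$N = -3$ ($N = 5 - 8 = -3$)
$\left(J{\left(16,0 \right)} - 367\right) z{\left(Y{\left(-2 \right)},N \right)} = \left(\left(0 + 16\right) - 367\right) \left(-3 - 3\right)^{2} = \left(16 - 367\right) \left(-6\right)^{2} = \left(-351\right) 36 = -12636$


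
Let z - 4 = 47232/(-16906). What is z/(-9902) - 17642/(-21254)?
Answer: 369111756817/444748483481 ≈ 0.82993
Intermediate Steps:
z = 10196/8453 (z = 4 + 47232/(-16906) = 4 + 47232*(-1/16906) = 4 - 23616/8453 = 10196/8453 ≈ 1.2062)
z/(-9902) - 17642/(-21254) = (10196/8453)/(-9902) - 17642/(-21254) = (10196/8453)*(-1/9902) - 17642*(-1/21254) = -5098/41850803 + 8821/10627 = 369111756817/444748483481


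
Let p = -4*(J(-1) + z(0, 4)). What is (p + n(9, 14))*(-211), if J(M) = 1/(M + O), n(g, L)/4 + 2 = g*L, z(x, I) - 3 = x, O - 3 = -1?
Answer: -101280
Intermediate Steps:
O = 2 (O = 3 - 1 = 2)
z(x, I) = 3 + x
n(g, L) = -8 + 4*L*g (n(g, L) = -8 + 4*(g*L) = -8 + 4*(L*g) = -8 + 4*L*g)
J(M) = 1/(2 + M) (J(M) = 1/(M + 2) = 1/(2 + M))
p = -16 (p = -4*(1/(2 - 1) + (3 + 0)) = -4*(1/1 + 3) = -4*(1 + 3) = -4*4 = -16)
(p + n(9, 14))*(-211) = (-16 + (-8 + 4*14*9))*(-211) = (-16 + (-8 + 504))*(-211) = (-16 + 496)*(-211) = 480*(-211) = -101280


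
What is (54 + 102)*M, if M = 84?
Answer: 13104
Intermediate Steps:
(54 + 102)*M = (54 + 102)*84 = 156*84 = 13104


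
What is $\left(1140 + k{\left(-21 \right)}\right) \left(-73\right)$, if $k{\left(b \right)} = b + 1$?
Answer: $-81760$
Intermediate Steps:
$k{\left(b \right)} = 1 + b$
$\left(1140 + k{\left(-21 \right)}\right) \left(-73\right) = \left(1140 + \left(1 - 21\right)\right) \left(-73\right) = \left(1140 - 20\right) \left(-73\right) = 1120 \left(-73\right) = -81760$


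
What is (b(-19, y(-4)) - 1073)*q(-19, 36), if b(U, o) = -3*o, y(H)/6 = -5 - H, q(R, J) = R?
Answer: 20045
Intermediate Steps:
y(H) = -30 - 6*H (y(H) = 6*(-5 - H) = -30 - 6*H)
(b(-19, y(-4)) - 1073)*q(-19, 36) = (-3*(-30 - 6*(-4)) - 1073)*(-19) = (-3*(-30 + 24) - 1073)*(-19) = (-3*(-6) - 1073)*(-19) = (18 - 1073)*(-19) = -1055*(-19) = 20045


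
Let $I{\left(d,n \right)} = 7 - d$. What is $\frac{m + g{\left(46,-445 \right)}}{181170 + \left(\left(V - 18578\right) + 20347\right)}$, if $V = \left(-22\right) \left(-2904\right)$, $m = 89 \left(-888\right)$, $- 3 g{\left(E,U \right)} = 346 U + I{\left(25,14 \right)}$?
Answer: $- \frac{83108}{740481} \approx -0.11224$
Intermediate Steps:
$g{\left(E,U \right)} = 6 - \frac{346 U}{3}$ ($g{\left(E,U \right)} = - \frac{346 U + \left(7 - 25\right)}{3} = - \frac{346 U - 18}{3} = - \frac{-18 + 346 U}{3} = 6 - \frac{346 U}{3}$)
$m = -79032$
$V = 63888$
$\frac{m + g{\left(46,-445 \right)}}{181170 + \left(\left(V - 18578\right) + 20347\right)} = \frac{-79032 + \left(6 - - \frac{153970}{3}\right)}{181170 + \left(\left(63888 - 18578\right) + 20347\right)} = \frac{-79032 + \left(6 + \frac{153970}{3}\right)}{181170 + \left(45310 + 20347\right)} = \frac{-79032 + \frac{153988}{3}}{181170 + 65657} = - \frac{83108}{3 \cdot 246827} = \left(- \frac{83108}{3}\right) \frac{1}{246827} = - \frac{83108}{740481}$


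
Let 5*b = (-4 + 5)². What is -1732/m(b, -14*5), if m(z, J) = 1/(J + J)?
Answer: 242480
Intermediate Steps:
b = ⅕ (b = (-4 + 5)²/5 = (⅕)*1² = (⅕)*1 = ⅕ ≈ 0.20000)
m(z, J) = 1/(2*J)
-1732/m(b, -14*5) = -1732/(1/(2*((-14*5)))) = -1732/((½)/(-70)) = -1732/((½)*(-1/70)) = -1732/(-1/140) = -1732*(-140) = 242480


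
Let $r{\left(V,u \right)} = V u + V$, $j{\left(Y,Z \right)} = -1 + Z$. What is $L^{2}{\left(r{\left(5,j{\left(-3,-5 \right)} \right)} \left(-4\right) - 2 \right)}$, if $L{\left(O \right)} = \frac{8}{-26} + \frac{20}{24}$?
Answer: $\frac{1681}{6084} \approx 0.2763$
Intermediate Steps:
$r{\left(V,u \right)} = V + V u$
$L{\left(O \right)} = \frac{41}{78}$ ($L{\left(O \right)} = 8 \left(- \frac{1}{26}\right) + 20 \cdot \frac{1}{24} = - \frac{4}{13} + \frac{5}{6} = \frac{41}{78}$)
$L^{2}{\left(r{\left(5,j{\left(-3,-5 \right)} \right)} \left(-4\right) - 2 \right)} = \left(\frac{41}{78}\right)^{2} = \frac{1681}{6084}$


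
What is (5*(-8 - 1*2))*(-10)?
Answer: 500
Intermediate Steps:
(5*(-8 - 1*2))*(-10) = (5*(-8 - 2))*(-10) = (5*(-10))*(-10) = -50*(-10) = 500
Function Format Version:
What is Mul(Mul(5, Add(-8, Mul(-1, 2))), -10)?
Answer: 500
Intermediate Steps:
Mul(Mul(5, Add(-8, Mul(-1, 2))), -10) = Mul(Mul(5, Add(-8, -2)), -10) = Mul(Mul(5, -10), -10) = Mul(-50, -10) = 500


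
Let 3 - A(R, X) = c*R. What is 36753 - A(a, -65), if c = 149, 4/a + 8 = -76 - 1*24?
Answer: 992101/27 ≈ 36745.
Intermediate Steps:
a = -1/27 (a = 4/(-8 + (-76 - 1*24)) = 4/(-8 + (-76 - 24)) = 4/(-8 - 100) = 4/(-108) = 4*(-1/108) = -1/27 ≈ -0.037037)
A(R, X) = 3 - 149*R
36753 - A(a, -65) = 36753 - (3 - 149*(-1/27)) = 36753 - (3 + 149/27) = 36753 - 1*230/27 = 36753 - 230/27 = 992101/27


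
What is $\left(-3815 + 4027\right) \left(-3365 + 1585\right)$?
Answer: $-377360$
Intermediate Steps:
$\left(-3815 + 4027\right) \left(-3365 + 1585\right) = 212 \left(-1780\right) = -377360$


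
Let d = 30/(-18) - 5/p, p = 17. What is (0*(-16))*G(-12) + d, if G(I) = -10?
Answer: -100/51 ≈ -1.9608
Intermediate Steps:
d = -100/51 (d = 30/(-18) - 5/17 = 30*(-1/18) - 5*1/17 = -5/3 - 5/17 = -100/51 ≈ -1.9608)
(0*(-16))*G(-12) + d = (0*(-16))*(-10) - 100/51 = 0*(-10) - 100/51 = 0 - 100/51 = -100/51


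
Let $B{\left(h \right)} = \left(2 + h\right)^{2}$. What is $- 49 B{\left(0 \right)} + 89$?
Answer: $-107$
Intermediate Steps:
$- 49 B{\left(0 \right)} + 89 = - 49 \left(2 + 0\right)^{2} + 89 = - 49 \cdot 2^{2} + 89 = \left(-49\right) 4 + 89 = -196 + 89 = -107$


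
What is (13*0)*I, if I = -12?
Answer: 0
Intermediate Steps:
(13*0)*I = (13*0)*(-12) = 0*(-12) = 0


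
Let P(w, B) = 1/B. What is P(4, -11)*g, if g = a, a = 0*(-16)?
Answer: 0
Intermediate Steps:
a = 0
g = 0
P(4, -11)*g = 0/(-11) = -1/11*0 = 0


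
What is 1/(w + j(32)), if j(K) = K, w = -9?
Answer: 1/23 ≈ 0.043478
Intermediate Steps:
1/(w + j(32)) = 1/(-9 + 32) = 1/23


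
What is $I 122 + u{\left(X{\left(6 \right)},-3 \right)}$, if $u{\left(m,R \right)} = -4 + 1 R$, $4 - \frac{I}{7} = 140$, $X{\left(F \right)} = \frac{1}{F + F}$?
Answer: $-116151$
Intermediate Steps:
$X{\left(F \right)} = \frac{1}{2 F}$
$I = -952$ ($I = 28 - 980 = -952$)
$u{\left(m,R \right)} = -4 + R$
$I 122 + u{\left(X{\left(6 \right)},-3 \right)} = \left(-952\right) 122 - 7 = -116144 - 7 = -116151$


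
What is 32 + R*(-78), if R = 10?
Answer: -748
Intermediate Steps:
32 + R*(-78) = 32 + 10*(-78) = 32 - 780 = -748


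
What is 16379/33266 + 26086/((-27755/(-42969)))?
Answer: 37287959183989/923297830 ≈ 40386.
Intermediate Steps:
16379/33266 + 26086/((-27755/(-42969))) = 16379*(1/33266) + 26086/((-27755*(-1/42969))) = 16379/33266 + 26086/(27755/42969) = 16379/33266 + 26086*(42969/27755) = 16379/33266 + 1120889334/27755 = 37287959183989/923297830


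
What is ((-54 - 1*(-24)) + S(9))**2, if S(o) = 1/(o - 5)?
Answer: 14161/16 ≈ 885.06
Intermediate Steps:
S(o) = 1/(-5 + o)
((-54 - 1*(-24)) + S(9))**2 = ((-54 - 1*(-24)) + 1/(-5 + 9))**2 = ((-54 + 24) + 1/4)**2 = (-30 + 1/4)**2 = (-119/4)**2 = 14161/16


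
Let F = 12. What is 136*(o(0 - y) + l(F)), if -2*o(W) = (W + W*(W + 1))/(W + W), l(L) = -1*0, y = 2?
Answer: 0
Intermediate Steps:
l(L) = 0
o(W) = -(W + W*(1 + W))/(4*W) (o(W) = -(W + W*(W + 1))/(2*(W + W)) = -(W + W*(1 + W))/(2*(2*W)) = -(W + W*(1 + W))*1/(2*W)/2 = -(W + W*(1 + W))/(4*W))
136*(o(0 - y) + l(F)) = 136*((-1/2 - (0 - 1*2)/4) + 0) = 136*((-1/2 - (0 - 2)/4) + 0) = 136*((-1/2 - 1/4*(-2)) + 0) = 136*((-1/2 + 1/2) + 0) = 136*(0 + 0) = 136*0 = 0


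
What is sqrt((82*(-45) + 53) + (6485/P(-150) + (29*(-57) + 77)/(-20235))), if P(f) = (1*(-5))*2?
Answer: I*sqrt(7018753905510)/40470 ≈ 65.463*I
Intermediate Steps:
P(f) = -10 (P(f) = -5*2 = -10)
sqrt((82*(-45) + 53) + (6485/P(-150) + (29*(-57) + 77)/(-20235))) = sqrt((82*(-45) + 53) + (6485/(-10) + (29*(-57) + 77)/(-20235))) = sqrt((-3690 + 53) + (6485*(-1/10) + (-1653 + 77)*(-1/20235))) = sqrt(-3637 + (-1297/2 - 1576*(-1/20235))) = sqrt(-3637 + (-1297/2 + 1576/20235)) = sqrt(-3637 - 26241643/40470) = sqrt(-173431033/40470) = I*sqrt(7018753905510)/40470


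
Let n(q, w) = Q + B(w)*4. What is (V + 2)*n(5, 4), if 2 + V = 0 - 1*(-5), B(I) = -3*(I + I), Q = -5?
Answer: -505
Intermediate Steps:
B(I) = -6*I
V = 3 (V = -2 + (0 - 1*(-5)) = -2 + (0 + 5) = -2 + 5 = 3)
n(q, w) = -5 - 24*w (n(q, w) = -5 - 6*w*4 = -5 - 24*w)
(V + 2)*n(5, 4) = (3 + 2)*(-5 - 24*4) = 5*(-5 - 96) = 5*(-101) = -505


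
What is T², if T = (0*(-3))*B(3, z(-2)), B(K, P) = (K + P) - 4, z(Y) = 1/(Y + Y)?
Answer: 0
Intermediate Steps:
z(Y) = 1/(2*Y)
B(K, P) = -4 + K + P
T = 0 (T = (0*(-3))*(-4 + 3 + (½)/(-2)) = 0*(-4 + 3 + (½)*(-½)) = 0*(-4 + 3 - ¼) = 0*(-5/4) = 0)
T² = 0² = 0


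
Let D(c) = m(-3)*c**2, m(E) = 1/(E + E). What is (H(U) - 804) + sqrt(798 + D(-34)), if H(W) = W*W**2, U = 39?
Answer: 58515 + 2*sqrt(1362)/3 ≈ 58540.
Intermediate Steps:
m(E) = 1/(2*E)
D(c) = -c**2/6 (D(c) = ((1/2)/(-3))*c**2 = ((1/2)*(-1/3))*c**2 = -c**2/6)
H(W) = W**3
(H(U) - 804) + sqrt(798 + D(-34)) = (39**3 - 804) + sqrt(798 - 1/6*(-34)**2) = (59319 - 804) + sqrt(798 - 1/6*1156) = 58515 + sqrt(798 - 578/3) = 58515 + sqrt(1816/3) = 58515 + 2*sqrt(1362)/3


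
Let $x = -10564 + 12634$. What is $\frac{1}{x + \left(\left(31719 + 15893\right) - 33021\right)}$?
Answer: $\frac{1}{16661} \approx 6.002 \cdot 10^{-5}$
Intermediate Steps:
$x = 2070$
$\frac{1}{x + \left(\left(31719 + 15893\right) - 33021\right)} = \frac{1}{2070 + \left(\left(31719 + 15893\right) - 33021\right)} = \frac{1}{2070 + \left(47612 - 33021\right)} = \frac{1}{2070 + 14591} = \frac{1}{16661}$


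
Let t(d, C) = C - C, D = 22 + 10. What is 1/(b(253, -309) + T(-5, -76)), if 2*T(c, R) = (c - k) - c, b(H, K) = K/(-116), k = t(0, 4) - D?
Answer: 116/2165 ≈ 0.053580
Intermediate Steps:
D = 32
t(d, C) = 0
k = -32 (k = 0 - 1*32 = 0 - 32 = -32)
b(H, K) = -K/116 (b(H, K) = K*(-1/116) = -K/116)
T(c, R) = 16 (T(c, R) = ((c - 1*(-32)) - c)/2 = ((c + 32) - c)/2 = ((32 + c) - c)/2 = (½)*32 = 16)
1/(b(253, -309) + T(-5, -76)) = 1/(-1/116*(-309) + 16) = 1/(309/116 + 16) = 1/(2165/116) = 116/2165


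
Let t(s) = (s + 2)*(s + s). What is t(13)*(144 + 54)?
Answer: 77220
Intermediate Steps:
t(s) = 2*s*(2 + s) (t(s) = (2 + s)*(2*s) = 2*s*(2 + s))
t(13)*(144 + 54) = (2*13*(2 + 13))*(144 + 54) = (2*13*15)*198 = 390*198 = 77220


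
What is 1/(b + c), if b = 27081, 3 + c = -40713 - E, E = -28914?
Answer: 1/15279 ≈ 6.5449e-5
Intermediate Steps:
c = -11802 (c = -3 + (-40713 - 1*(-28914)) = -3 + (-40713 + 28914) = -3 - 11799 = -11802)
1/(b + c) = 1/(27081 - 11802) = 1/15279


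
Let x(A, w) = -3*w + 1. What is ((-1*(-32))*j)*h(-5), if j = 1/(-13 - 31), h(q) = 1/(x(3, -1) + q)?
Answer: 8/11 ≈ 0.72727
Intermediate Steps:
x(A, w) = 1 - 3*w
h(q) = 1/(4 + q) (h(q) = 1/((1 - 3*(-1)) + q) = 1/((1 + 3) + q) = 1/(4 + q))
j = -1/44 (j = 1/(-44) = -1/44 ≈ -0.022727)
((-1*(-32))*j)*h(-5) = (-1*(-32)*(-1/44))/(4 - 5) = (32*(-1/44))/(-1) = -8/11*(-1) = 8/11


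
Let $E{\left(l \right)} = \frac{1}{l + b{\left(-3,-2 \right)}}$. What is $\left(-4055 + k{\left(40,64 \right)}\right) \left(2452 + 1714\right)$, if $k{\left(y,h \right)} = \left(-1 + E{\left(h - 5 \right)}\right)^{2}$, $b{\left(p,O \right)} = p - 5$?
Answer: $- \frac{43928616130}{2601} \approx -1.6889 \cdot 10^{7}$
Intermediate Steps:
$b{\left(p,O \right)} = -5 + p$ ($b{\left(p,O \right)} = p - 5 = -5 + p$)
$E{\left(l \right)} = \frac{1}{-8 + l}$ ($E{\left(l \right)} = \frac{1}{l - 8} = \frac{1}{-8 + l}$)
$k{\left(y,h \right)} = \left(-1 + \frac{1}{-13 + h}\right)^{2}$ ($k{\left(y,h \right)} = \left(-1 + \frac{1}{-8 + \left(h - 5\right)}\right)^{2} = \left(-1 + \frac{1}{-8 + \left(-5 + h\right)}\right)^{2} = \left(-1 + \frac{1}{-13 + h}\right)^{2}$)
$\left(-4055 + k{\left(40,64 \right)}\right) \left(2452 + 1714\right) = \left(-4055 + \frac{\left(-14 + 64\right)^{2}}{\left(-13 + 64\right)^{2}}\right) \left(2452 + 1714\right) = \left(-4055 + \frac{50^{2}}{2601}\right) 4166 = \left(-4055 + 2500 \cdot \frac{1}{2601}\right) 4166 = \left(-4055 + \frac{2500}{2601}\right) 4166 = \left(- \frac{10544555}{2601}\right) 4166 = - \frac{43928616130}{2601}$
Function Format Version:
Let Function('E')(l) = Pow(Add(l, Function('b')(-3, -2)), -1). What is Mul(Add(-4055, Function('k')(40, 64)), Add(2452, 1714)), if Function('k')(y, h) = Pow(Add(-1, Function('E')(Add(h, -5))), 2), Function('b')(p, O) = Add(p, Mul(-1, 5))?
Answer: Rational(-43928616130, 2601) ≈ -1.6889e+7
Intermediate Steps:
Function('b')(p, O) = Add(-5, p) (Function('b')(p, O) = Add(p, -5) = Add(-5, p))
Function('E')(l) = Pow(Add(-8, l), -1) (Function('E')(l) = Pow(Add(l, Add(-5, -3)), -1) = Pow(Add(l, -8), -1) = Pow(Add(-8, l), -1))
Function('k')(y, h) = Pow(Add(-1, Pow(Add(-13, h), -1)), 2) (Function('k')(y, h) = Pow(Add(-1, Pow(Add(-8, Add(h, -5)), -1)), 2) = Pow(Add(-1, Pow(Add(-8, Add(-5, h)), -1)), 2) = Pow(Add(-1, Pow(Add(-13, h), -1)), 2))
Mul(Add(-4055, Function('k')(40, 64)), Add(2452, 1714)) = Mul(Add(-4055, Mul(Pow(Add(-14, 64), 2), Pow(Add(-13, 64), -2))), Add(2452, 1714)) = Mul(Add(-4055, Mul(Pow(50, 2), Pow(51, -2))), 4166) = Mul(Add(-4055, Mul(2500, Rational(1, 2601))), 4166) = Mul(Add(-4055, Rational(2500, 2601)), 4166) = Mul(Rational(-10544555, 2601), 4166) = Rational(-43928616130, 2601)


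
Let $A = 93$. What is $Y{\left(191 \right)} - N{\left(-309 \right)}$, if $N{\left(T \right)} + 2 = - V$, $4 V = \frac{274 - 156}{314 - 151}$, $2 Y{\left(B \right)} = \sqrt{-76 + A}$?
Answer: $\frac{711}{326} + \frac{\sqrt{17}}{2} \approx 4.2425$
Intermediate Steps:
$Y{\left(B \right)} = \frac{\sqrt{17}}{2}$ ($Y{\left(B \right)} = \frac{\sqrt{-76 + 93}}{2} = \frac{\sqrt{17}}{2}$)
$V = \frac{59}{326}$ ($V = \frac{\left(274 - 156\right) \frac{1}{314 - 151}}{4} = \frac{118 \cdot \frac{1}{163}}{4} = \frac{1}{4} \cdot \frac{118}{163} = \frac{59}{326} \approx 0.18098$)
$N{\left(T \right)} = - \frac{711}{326}$ ($N{\left(T \right)} = -2 - \frac{59}{326} = - \frac{711}{326}$)
$Y{\left(191 \right)} - N{\left(-309 \right)} = \frac{\sqrt{17}}{2} - - \frac{711}{326} = \frac{\sqrt{17}}{2} + \frac{711}{326} = \frac{711}{326} + \frac{\sqrt{17}}{2}$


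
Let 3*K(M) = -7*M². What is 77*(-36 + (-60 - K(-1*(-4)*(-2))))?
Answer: 12320/3 ≈ 4106.7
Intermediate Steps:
K(M) = -7*M²/3 (K(M) = (-7*M²)/3 = -7*M²/3)
77*(-36 + (-60 - K(-1*(-4)*(-2)))) = 77*(-36 + (-60 - (-7)*(-1*(-4)*(-2))²/3)) = 77*(-36 + (-60 - (-7)*(4*(-2))²/3)) = 77*(-36 + (-60 - (-7)*(-8)²/3)) = 77*(-36 + (-60 - (-7)*64/3)) = 77*(-36 + (-60 - 1*(-448/3))) = 77*(-36 + (-60 + 448/3)) = 77*(-36 + 268/3) = 77*(160/3) = 12320/3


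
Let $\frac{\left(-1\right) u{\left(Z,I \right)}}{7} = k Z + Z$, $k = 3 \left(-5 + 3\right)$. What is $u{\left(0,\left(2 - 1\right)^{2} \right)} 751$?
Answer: $0$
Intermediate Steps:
$k = -6$ ($k = 3 \left(-2\right) = -6$)
$u{\left(Z,I \right)} = 35 Z$ ($u{\left(Z,I \right)} = - 7 \left(- 6 Z + Z\right) = - 7 \left(- 5 Z\right) = 35 Z$)
$u{\left(0,\left(2 - 1\right)^{2} \right)} 751 = 35 \cdot 0 \cdot 751 = 0 \cdot 751 = 0$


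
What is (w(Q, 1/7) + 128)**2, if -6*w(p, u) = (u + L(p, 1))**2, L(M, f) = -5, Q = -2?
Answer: 332624644/21609 ≈ 15393.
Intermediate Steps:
w(p, u) = -(-5 + u)**2/6 (w(p, u) = -(u - 5)**2/6 = -(-5 + u)**2/6)
(w(Q, 1/7) + 128)**2 = (-(-5 + 1/7)**2/6 + 128)**2 = (-(-34/7)**2/6 + 128)**2 = (-1/6*1156/49 + 128)**2 = (-578/147 + 128)**2 = (18238/147)**2 = 332624644/21609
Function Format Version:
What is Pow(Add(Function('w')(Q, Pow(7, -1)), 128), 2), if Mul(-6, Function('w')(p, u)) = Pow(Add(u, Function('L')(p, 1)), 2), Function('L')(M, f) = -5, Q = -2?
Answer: Rational(332624644, 21609) ≈ 15393.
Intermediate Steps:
Function('w')(p, u) = Mul(Rational(-1, 6), Pow(Add(-5, u), 2)) (Function('w')(p, u) = Mul(Rational(-1, 6), Pow(Add(u, -5), 2)) = Mul(Rational(-1, 6), Pow(Add(-5, u), 2)))
Pow(Add(Function('w')(Q, Pow(7, -1)), 128), 2) = Pow(Add(Mul(Rational(-1, 6), Pow(Add(-5, Pow(7, -1)), 2)), 128), 2) = Pow(Add(Mul(Rational(-1, 6), Pow(Add(-5, Rational(1, 7)), 2)), 128), 2) = Pow(Add(Mul(Rational(-1, 6), Pow(Rational(-34, 7), 2)), 128), 2) = Pow(Add(Mul(Rational(-1, 6), Rational(1156, 49)), 128), 2) = Pow(Add(Rational(-578, 147), 128), 2) = Pow(Rational(18238, 147), 2) = Rational(332624644, 21609)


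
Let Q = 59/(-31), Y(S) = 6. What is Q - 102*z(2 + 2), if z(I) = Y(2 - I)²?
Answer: -113891/31 ≈ -3673.9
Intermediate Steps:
z(I) = 36 (z(I) = 6² = 36)
Q = -59/31 (Q = 59*(-1/31) = -59/31 ≈ -1.9032)
Q - 102*z(2 + 2) = -59/31 - 102*36 = -59/31 - 3672 = -113891/31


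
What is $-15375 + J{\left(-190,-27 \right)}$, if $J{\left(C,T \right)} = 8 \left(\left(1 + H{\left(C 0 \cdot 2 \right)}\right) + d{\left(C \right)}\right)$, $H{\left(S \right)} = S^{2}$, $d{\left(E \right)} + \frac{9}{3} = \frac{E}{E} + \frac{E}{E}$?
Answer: $-15375$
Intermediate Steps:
$d{\left(E \right)} = -1$ ($d{\left(E \right)} = -3 + \left(\frac{E}{E} + \frac{E}{E}\right) = -3 + \left(1 + 1\right) = -3 + 2 = -1$)
$J{\left(C,T \right)} = 0$ ($J{\left(C,T \right)} = 8 \left(\left(1 + \left(C 0 \cdot 2\right)^{2}\right) - 1\right) = 8 \left(\left(1 + \left(0 \cdot 2\right)^{2}\right) - 1\right) = 8 \left(\left(1 + 0^{2}\right) - 1\right) = 8 \left(\left(1 + 0\right) - 1\right) = 8 \left(1 - 1\right) = 8 \cdot 0 = 0$)
$-15375 + J{\left(-190,-27 \right)} = -15375 + 0 = -15375$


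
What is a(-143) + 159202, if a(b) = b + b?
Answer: 158916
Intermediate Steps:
a(b) = 2*b
a(-143) + 159202 = 2*(-143) + 159202 = -286 + 159202 = 158916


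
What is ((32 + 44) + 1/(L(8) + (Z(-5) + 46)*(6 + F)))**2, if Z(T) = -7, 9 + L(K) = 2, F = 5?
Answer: 1028677329/178084 ≈ 5776.4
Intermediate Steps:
L(K) = -7 (L(K) = -9 + 2 = -7)
((32 + 44) + 1/(L(8) + (Z(-5) + 46)*(6 + F)))**2 = ((32 + 44) + 1/(-7 + (-7 + 46)*(6 + 5)))**2 = (76 + 1/(-7 + 39*11))**2 = (76 + 1/(-7 + 429))**2 = (76 + 1/422)**2 = (32073/422)**2 = 1028677329/178084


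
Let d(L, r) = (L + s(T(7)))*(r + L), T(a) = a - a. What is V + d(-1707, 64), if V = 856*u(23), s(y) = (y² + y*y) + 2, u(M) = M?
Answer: 2821003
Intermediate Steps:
T(a) = 0
s(y) = 2 + 2*y² (s(y) = (y² + y²) + 2 = 2*y² + 2 = 2 + 2*y²)
d(L, r) = (2 + L)*(L + r) (d(L, r) = (L + (2 + 2*0²))*(r + L) = (L + (2 + 2*0))*(L + r) = (L + (2 + 0))*(L + r) = (L + 2)*(L + r) = (2 + L)*(L + r))
V = 19688 (V = 856*23 = 19688)
V + d(-1707, 64) = 19688 + ((-1707)² + 2*(-1707) + 2*64 - 1707*64) = 19688 + (2913849 - 3414 + 128 - 109248) = 19688 + 2801315 = 2821003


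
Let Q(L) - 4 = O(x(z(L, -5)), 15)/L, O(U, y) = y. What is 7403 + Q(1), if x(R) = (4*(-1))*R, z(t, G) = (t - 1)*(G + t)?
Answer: 7422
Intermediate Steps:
z(t, G) = (-1 + t)*(G + t)
x(R) = -4*R
Q(L) = 4 + 15/L
7403 + Q(1) = 7403 + (4 + 15/1) = 7403 + (4 + 15*1) = 7403 + (4 + 15) = 7403 + 19 = 7422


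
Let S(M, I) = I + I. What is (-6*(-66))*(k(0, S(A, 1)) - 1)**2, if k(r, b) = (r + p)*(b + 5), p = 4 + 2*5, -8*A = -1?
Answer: 3725964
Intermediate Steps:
A = 1/8 (A = -1/8*(-1) = 1/8 ≈ 0.12500)
p = 14 (p = 4 + 10 = 14)
S(M, I) = 2*I
k(r, b) = (5 + b)*(14 + r) (k(r, b) = (r + 14)*(b + 5) = (14 + r)*(5 + b) = (5 + b)*(14 + r))
(-6*(-66))*(k(0, S(A, 1)) - 1)**2 = (-6*(-66))*((70 + 5*0 + 14*(2*1) + (2*1)*0) - 1)**2 = 396*((70 + 0 + 14*2 + 2*0) - 1)**2 = 396*((70 + 0 + 28 + 0) - 1)**2 = 396*(98 - 1)**2 = 396*97**2 = 396*9409 = 3725964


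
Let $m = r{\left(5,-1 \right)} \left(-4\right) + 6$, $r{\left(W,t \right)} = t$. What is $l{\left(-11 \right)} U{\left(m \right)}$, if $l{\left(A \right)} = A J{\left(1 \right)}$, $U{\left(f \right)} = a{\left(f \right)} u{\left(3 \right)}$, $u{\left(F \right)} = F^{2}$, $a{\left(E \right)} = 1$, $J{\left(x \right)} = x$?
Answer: $-99$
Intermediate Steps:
$m = 10$ ($m = \left(-1\right) \left(-4\right) + 6 = 4 + 6 = 10$)
$U{\left(f \right)} = 9$ ($U{\left(f \right)} = 1 \cdot 3^{2} = 1 \cdot 9 = 9$)
$l{\left(A \right)} = A$ ($l{\left(A \right)} = A 1 = A$)
$l{\left(-11 \right)} U{\left(m \right)} = \left(-11\right) 9 = -99$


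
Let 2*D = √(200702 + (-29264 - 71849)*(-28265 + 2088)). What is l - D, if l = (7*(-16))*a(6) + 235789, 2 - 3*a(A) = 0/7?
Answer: 707143/3 - √2647035703/2 ≈ 2.0999e+5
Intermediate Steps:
a(A) = ⅔ (a(A) = ⅔ - 0/7 = ⅔ - ⅓*0 = ⅔ + 0 = ⅔)
l = 707143/3 (l = (7*(-16))*(⅔) + 235789 = -112*⅔ + 235789 = -224/3 + 235789 = 707143/3 ≈ 2.3571e+5)
D = √2647035703/2 (D = √(200702 + (-29264 - 71849)*(-28265 + 2088))/2 = √(200702 - 101113*(-26177))/2 = √(200702 + 2646835001)/2 = √2647035703/2 ≈ 25725.)
l - D = 707143/3 - √2647035703/2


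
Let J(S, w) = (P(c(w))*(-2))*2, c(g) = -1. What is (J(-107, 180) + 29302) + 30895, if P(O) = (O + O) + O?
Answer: 60209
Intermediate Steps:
P(O) = 3*O (P(O) = 2*O + O = 3*O)
J(S, w) = 12 (J(S, w) = ((3*(-1))*(-2))*2 = -3*(-2)*2 = 6*2 = 12)
(J(-107, 180) + 29302) + 30895 = (12 + 29302) + 30895 = 29314 + 30895 = 60209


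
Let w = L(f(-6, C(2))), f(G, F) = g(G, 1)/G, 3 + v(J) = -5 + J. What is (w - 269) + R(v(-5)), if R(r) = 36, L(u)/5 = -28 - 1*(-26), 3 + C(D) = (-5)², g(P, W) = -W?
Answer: -243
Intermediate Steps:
C(D) = 22 (C(D) = -3 + (-5)² = -3 + 25 = 22)
v(J) = -8 + J (v(J) = -3 + (-5 + J) = -8 + J)
f(G, F) = -1/G (f(G, F) = (-1*1)/G = -1/G)
L(u) = -10 (L(u) = 5*(-28 - 1*(-26)) = 5*(-28 + 26) = 5*(-2) = -10)
w = -10
(w - 269) + R(v(-5)) = (-10 - 269) + 36 = -279 + 36 = -243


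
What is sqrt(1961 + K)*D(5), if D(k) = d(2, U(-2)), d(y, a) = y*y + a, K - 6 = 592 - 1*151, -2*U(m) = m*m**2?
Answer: 16*sqrt(602) ≈ 392.57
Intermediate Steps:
U(m) = -m**3/2 (U(m) = -m*m**2/2 = -m**3/2)
K = 447 (K = 6 + (592 - 1*151) = 6 + (592 - 151) = 6 + 441 = 447)
d(y, a) = a + y**2 (d(y, a) = y**2 + a = a + y**2)
D(k) = 8 (D(k) = -1/2*(-2)**3 + 2**2 = -1/2*(-8) + 4 = 4 + 4 = 8)
sqrt(1961 + K)*D(5) = sqrt(1961 + 447)*8 = sqrt(2408)*8 = (2*sqrt(602))*8 = 16*sqrt(602)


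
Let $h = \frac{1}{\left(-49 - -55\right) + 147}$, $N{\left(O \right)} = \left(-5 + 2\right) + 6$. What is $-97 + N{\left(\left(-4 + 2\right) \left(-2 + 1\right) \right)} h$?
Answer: $- \frac{4946}{51} \approx -96.98$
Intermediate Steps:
$N{\left(O \right)} = 3$ ($N{\left(O \right)} = -3 + 6 = 3$)
$h = \frac{1}{153}$ ($h = \frac{1}{\left(-49 + 55\right) + 147} = \frac{1}{6 + 147} = \frac{1}{153} \approx 0.0065359$)
$-97 + N{\left(\left(-4 + 2\right) \left(-2 + 1\right) \right)} h = -97 + 3 \cdot \frac{1}{153} = -97 + \frac{1}{51} = - \frac{4946}{51}$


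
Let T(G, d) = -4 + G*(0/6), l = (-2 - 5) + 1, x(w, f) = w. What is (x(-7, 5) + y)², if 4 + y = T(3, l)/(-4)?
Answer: 100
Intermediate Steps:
l = -6 (l = -7 + 1 = -6)
T(G, d) = -4 (T(G, d) = -4 + G*(0*(⅙)) = -4 + G*0 = -4 + 0 = -4)
y = -3 (y = -4 - 4/(-4) = -4 - 4*(-¼) = -4 + 1 = -3)
(x(-7, 5) + y)² = (-7 - 3)² = (-10)² = 100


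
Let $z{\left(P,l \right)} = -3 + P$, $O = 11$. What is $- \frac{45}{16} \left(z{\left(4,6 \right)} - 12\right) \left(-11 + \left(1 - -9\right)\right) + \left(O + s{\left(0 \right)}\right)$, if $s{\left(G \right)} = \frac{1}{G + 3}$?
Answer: $- \frac{941}{48} \approx -19.604$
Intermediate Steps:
$s{\left(G \right)} = \frac{1}{3 + G}$
$- \frac{45}{16} \left(z{\left(4,6 \right)} - 12\right) \left(-11 + \left(1 - -9\right)\right) + \left(O + s{\left(0 \right)}\right) = - \frac{45}{16} \left(\left(-3 + 4\right) - 12\right) \left(-11 + \left(1 - -9\right)\right) + \left(11 + \frac{1}{3 + 0}\right) = \left(-45\right) \frac{1}{16} \left(1 - 12\right) \left(-11 + \left(1 + 9\right)\right) + \left(11 + \frac{1}{3}\right) = - \frac{45 \left(- 11 \left(-11 + 10\right)\right)}{16} + \left(11 + \frac{1}{3}\right) = - \frac{45 \left(\left(-11\right) \left(-1\right)\right)}{16} + \frac{34}{3} = \left(- \frac{45}{16}\right) 11 + \frac{34}{3} = - \frac{495}{16} + \frac{34}{3} = - \frac{941}{48}$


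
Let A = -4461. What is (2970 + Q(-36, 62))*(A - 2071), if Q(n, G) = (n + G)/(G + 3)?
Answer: -97013264/5 ≈ -1.9403e+7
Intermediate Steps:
Q(n, G) = (G + n)/(3 + G)
(2970 + Q(-36, 62))*(A - 2071) = (2970 + (62 - 36)/(3 + 62))*(-4461 - 2071) = (2970 + 26/65)*(-6532) = (2970 + (1/65)*26)*(-6532) = (2970 + ⅖)*(-6532) = (14852/5)*(-6532) = -97013264/5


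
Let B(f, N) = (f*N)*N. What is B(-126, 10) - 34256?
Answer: -46856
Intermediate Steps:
B(f, N) = f*N² (B(f, N) = (N*f)*N = f*N²)
B(-126, 10) - 34256 = -126*10² - 34256 = -126*100 - 34256 = -12600 - 34256 = -46856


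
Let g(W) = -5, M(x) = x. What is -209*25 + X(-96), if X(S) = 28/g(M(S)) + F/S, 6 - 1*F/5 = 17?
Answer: -2510413/480 ≈ -5230.0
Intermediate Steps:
F = -55 (F = 30 - 5*17 = 30 - 85 = -55)
X(S) = -28/5 - 55/S (X(S) = 28/(-5) - 55/S = 28*(-⅕) - 55/S = -28/5 - 55/S)
-209*25 + X(-96) = -209*25 + (-28/5 - 55/(-96)) = -5225 + (-28/5 - 55*(-1/96)) = -5225 + (-28/5 + 55/96) = -5225 - 2413/480 = -2510413/480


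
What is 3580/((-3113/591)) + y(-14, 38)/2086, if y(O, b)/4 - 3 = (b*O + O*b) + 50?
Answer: -2213053026/3246859 ≈ -681.60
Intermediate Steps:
y(O, b) = 212 + 8*O*b (y(O, b) = 12 + 4*((b*O + O*b) + 50) = 12 + 4*((O*b + O*b) + 50) = 12 + 4*(2*O*b + 50) = 12 + 4*(50 + 2*O*b) = 12 + (200 + 8*O*b) = 212 + 8*O*b)
3580/((-3113/591)) + y(-14, 38)/2086 = 3580/((-3113/591)) + (212 + 8*(-14)*38)/2086 = 3580/((-3113*1/591)) + (212 - 4256)*(1/2086) = 3580/(-3113/591) - 4044*1/2086 = 3580*(-591/3113) - 2022/1043 = -2115780/3113 - 2022/1043 = -2213053026/3246859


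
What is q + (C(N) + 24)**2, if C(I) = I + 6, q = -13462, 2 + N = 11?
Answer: -11941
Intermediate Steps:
N = 9 (N = -2 + 11 = 9)
C(I) = 6 + I
q + (C(N) + 24)**2 = -13462 + ((6 + 9) + 24)**2 = -13462 + (15 + 24)**2 = -13462 + 39**2 = -13462 + 1521 = -11941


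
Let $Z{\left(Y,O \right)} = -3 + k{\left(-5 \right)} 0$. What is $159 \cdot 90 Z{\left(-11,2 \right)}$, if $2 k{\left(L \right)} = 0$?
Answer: $-42930$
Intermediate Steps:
$k{\left(L \right)} = 0$ ($k{\left(L \right)} = \frac{1}{2} \cdot 0 = 0$)
$Z{\left(Y,O \right)} = -3$ ($Z{\left(Y,O \right)} = -3 + 0 \cdot 0 = -3 + 0 = -3$)
$159 \cdot 90 Z{\left(-11,2 \right)} = 159 \cdot 90 \left(-3\right) = 14310 \left(-3\right) = -42930$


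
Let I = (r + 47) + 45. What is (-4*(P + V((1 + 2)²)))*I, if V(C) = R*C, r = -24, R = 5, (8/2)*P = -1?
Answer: -12172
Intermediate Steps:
P = -¼ (P = (¼)*(-1) = -¼ ≈ -0.25000)
I = 68 (I = (-24 + 47) + 45 = 23 + 45 = 68)
V(C) = 5*C
(-4*(P + V((1 + 2)²)))*I = -4*(-¼ + 5*(1 + 2)²)*68 = -4*(-¼ + 5*3²)*68 = -4*(-¼ + 5*9)*68 = -4*(-¼ + 45)*68 = -4*179/4*68 = -179*68 = -12172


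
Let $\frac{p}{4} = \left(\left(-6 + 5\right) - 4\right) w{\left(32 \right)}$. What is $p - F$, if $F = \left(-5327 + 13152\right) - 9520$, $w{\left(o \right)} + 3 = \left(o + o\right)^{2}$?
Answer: $-80165$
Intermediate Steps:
$w{\left(o \right)} = -3 + 4 o^{2}$ ($w{\left(o \right)} = -3 + \left(o + o\right)^{2} = -3 + \left(2 o\right)^{2} = -3 + 4 o^{2}$)
$F = -1695$ ($F = 7825 - 9520 = -1695$)
$p = -81860$ ($p = 4 \left(\left(-6 + 5\right) - 4\right) \left(-3 + 4 \cdot 32^{2}\right) = 4 \left(-1 - 4\right) \left(-3 + 4 \cdot 1024\right) = 4 \left(- 5 \left(-3 + 4096\right)\right) = 4 \left(\left(-5\right) 4093\right) = 4 \left(-20465\right) = -81860$)
$p - F = -81860 - -1695 = -81860 + 1695 = -80165$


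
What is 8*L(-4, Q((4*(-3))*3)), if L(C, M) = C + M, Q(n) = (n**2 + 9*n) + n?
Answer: 7456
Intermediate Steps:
Q(n) = n**2 + 10*n
8*L(-4, Q((4*(-3))*3)) = 8*(-4 + ((4*(-3))*3)*(10 + (4*(-3))*3)) = 8*(-4 + (-12*3)*(10 - 12*3)) = 8*(-4 - 36*(10 - 36)) = 8*(-4 - 36*(-26)) = 8*(-4 + 936) = 8*932 = 7456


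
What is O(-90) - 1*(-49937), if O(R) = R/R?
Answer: 49938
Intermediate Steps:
O(R) = 1
O(-90) - 1*(-49937) = 1 - 1*(-49937) = 1 + 49937 = 49938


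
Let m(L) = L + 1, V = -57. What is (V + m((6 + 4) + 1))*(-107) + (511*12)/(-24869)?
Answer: 119738103/24869 ≈ 4814.8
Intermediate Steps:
m(L) = 1 + L
(V + m((6 + 4) + 1))*(-107) + (511*12)/(-24869) = (-57 + (1 + ((6 + 4) + 1)))*(-107) + (511*12)/(-24869) = (-57 + (1 + (10 + 1)))*(-107) + 6132*(-1/24869) = (-57 + (1 + 11))*(-107) - 6132/24869 = (-57 + 12)*(-107) - 6132/24869 = -45*(-107) - 6132/24869 = 4815 - 6132/24869 = 119738103/24869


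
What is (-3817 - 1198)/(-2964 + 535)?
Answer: 5015/2429 ≈ 2.0646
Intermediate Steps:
(-3817 - 1198)/(-2964 + 535) = -5015/(-2429) = -5015*(-1/2429) = 5015/2429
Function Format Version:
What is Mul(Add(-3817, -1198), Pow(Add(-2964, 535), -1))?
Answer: Rational(5015, 2429) ≈ 2.0646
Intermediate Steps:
Mul(Add(-3817, -1198), Pow(Add(-2964, 535), -1)) = Mul(-5015, Pow(-2429, -1)) = Mul(-5015, Rational(-1, 2429)) = Rational(5015, 2429)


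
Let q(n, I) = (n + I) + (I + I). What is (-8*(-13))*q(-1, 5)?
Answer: 1456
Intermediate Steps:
q(n, I) = n + 3*I (q(n, I) = (I + n) + 2*I = n + 3*I)
(-8*(-13))*q(-1, 5) = (-8*(-13))*(-1 + 3*5) = 104*(-1 + 15) = 104*14 = 1456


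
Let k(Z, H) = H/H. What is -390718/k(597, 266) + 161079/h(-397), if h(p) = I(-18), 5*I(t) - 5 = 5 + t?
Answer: -3931139/8 ≈ -4.9139e+5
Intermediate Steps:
I(t) = 2 + t/5 (I(t) = 1 + (5 + t)/5 = 1 + (1 + t/5) = 2 + t/5)
k(Z, H) = 1
h(p) = -8/5 (h(p) = 2 + (⅕)*(-18) = 2 - 18/5 = -8/5)
-390718/k(597, 266) + 161079/h(-397) = -390718/1 + 161079/(-8/5) = -390718*1 + 161079*(-5/8) = -390718 - 805395/8 = -3931139/8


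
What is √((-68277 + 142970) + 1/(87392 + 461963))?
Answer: 6*√626157469200130/549355 ≈ 273.30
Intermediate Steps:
√((-68277 + 142970) + 1/(87392 + 461963)) = √(74693 + 1/549355) = √(41032973016/549355) = 6*√626157469200130/549355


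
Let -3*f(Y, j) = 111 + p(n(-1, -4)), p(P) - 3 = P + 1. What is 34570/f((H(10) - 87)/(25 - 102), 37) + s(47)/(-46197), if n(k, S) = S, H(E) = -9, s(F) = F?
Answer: -1597032029/1709289 ≈ -934.33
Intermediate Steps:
p(P) = 4 + P (p(P) = 3 + (P + 1) = 3 + (1 + P) = 4 + P)
f(Y, j) = -37 (f(Y, j) = -(111 + (4 - 4))/3 = -(111 + 0)/3 = -⅓*111 = -37)
34570/f((H(10) - 87)/(25 - 102), 37) + s(47)/(-46197) = 34570/(-37) + 47/(-46197) = 34570*(-1/37) + 47*(-1/46197) = -34570/37 - 47/46197 = -1597032029/1709289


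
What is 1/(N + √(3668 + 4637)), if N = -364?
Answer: -364/124191 - √8305/124191 ≈ -0.0036648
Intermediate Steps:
1/(N + √(3668 + 4637)) = 1/(-364 + √(3668 + 4637)) = 1/(-364 + √8305)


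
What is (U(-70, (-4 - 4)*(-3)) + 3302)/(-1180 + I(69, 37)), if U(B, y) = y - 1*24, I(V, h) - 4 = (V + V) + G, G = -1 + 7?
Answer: -1651/516 ≈ -3.1996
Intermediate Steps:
G = 6
I(V, h) = 10 + 2*V (I(V, h) = 4 + ((V + V) + 6) = 4 + (2*V + 6) = 4 + (6 + 2*V) = 10 + 2*V)
U(B, y) = -24 + y (U(B, y) = y - 24 = -24 + y)
(U(-70, (-4 - 4)*(-3)) + 3302)/(-1180 + I(69, 37)) = ((-24 + (-4 - 4)*(-3)) + 3302)/(-1180 + (10 + 2*69)) = ((-24 - 8*(-3)) + 3302)/(-1180 + (10 + 138)) = ((-24 + 24) + 3302)/(-1180 + 148) = (0 + 3302)/(-1032) = 3302*(-1/1032) = -1651/516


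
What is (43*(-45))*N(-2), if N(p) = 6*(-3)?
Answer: 34830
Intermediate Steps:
N(p) = -18
(43*(-45))*N(-2) = (43*(-45))*(-18) = -1935*(-18) = 34830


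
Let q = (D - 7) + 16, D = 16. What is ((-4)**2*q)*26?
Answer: 10400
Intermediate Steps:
q = 25 (q = (16 - 7) + 16 = 9 + 16 = 25)
((-4)**2*q)*26 = ((-4)**2*25)*26 = (16*25)*26 = 400*26 = 10400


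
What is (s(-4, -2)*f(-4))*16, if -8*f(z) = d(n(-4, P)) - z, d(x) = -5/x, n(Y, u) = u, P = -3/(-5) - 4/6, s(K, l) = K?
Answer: 632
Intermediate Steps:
P = -1/15 (P = -3*(-⅕) - 4*⅙ = ⅗ - ⅔ = -1/15 ≈ -0.066667)
f(z) = -75/8 + z/8 (f(z) = -(-5/(-1/15) - z)/8 = -(-5*(-15) - z)/8 = -(75 - z)/8 = -75/8 + z/8)
(s(-4, -2)*f(-4))*16 = -4*(-75/8 + (⅛)*(-4))*16 = -4*(-75/8 - ½)*16 = -4*(-79/8)*16 = (79/2)*16 = 632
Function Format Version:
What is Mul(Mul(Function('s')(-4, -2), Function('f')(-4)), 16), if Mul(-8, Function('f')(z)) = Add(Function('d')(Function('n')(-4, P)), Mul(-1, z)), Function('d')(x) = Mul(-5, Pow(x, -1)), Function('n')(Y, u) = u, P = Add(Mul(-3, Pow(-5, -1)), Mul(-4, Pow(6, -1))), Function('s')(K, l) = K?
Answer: 632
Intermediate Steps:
P = Rational(-1, 15) (P = Add(Mul(-3, Rational(-1, 5)), Mul(-4, Rational(1, 6))) = Add(Rational(3, 5), Rational(-2, 3)) = Rational(-1, 15) ≈ -0.066667)
Function('f')(z) = Add(Rational(-75, 8), Mul(Rational(1, 8), z)) (Function('f')(z) = Mul(Rational(-1, 8), Add(Mul(-5, Pow(Rational(-1, 15), -1)), Mul(-1, z))) = Mul(Rational(-1, 8), Add(Mul(-5, -15), Mul(-1, z))) = Mul(Rational(-1, 8), Add(75, Mul(-1, z))) = Add(Rational(-75, 8), Mul(Rational(1, 8), z)))
Mul(Mul(Function('s')(-4, -2), Function('f')(-4)), 16) = Mul(Mul(-4, Add(Rational(-75, 8), Mul(Rational(1, 8), -4))), 16) = Mul(Mul(-4, Add(Rational(-75, 8), Rational(-1, 2))), 16) = Mul(Mul(-4, Rational(-79, 8)), 16) = Mul(Rational(79, 2), 16) = 632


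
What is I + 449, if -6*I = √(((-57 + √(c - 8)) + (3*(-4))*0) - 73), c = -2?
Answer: 449 - √(-130 + I*√10)/6 ≈ 448.98 - 1.9004*I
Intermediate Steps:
I = -√(-130 + I*√10)/6 (I = -√(((-57 + √(-2 - 8)) + (3*(-4))*0) - 73)/6 = -√(((-57 + √(-10)) - 12*0) - 73)/6 = -√(((-57 + I*√10) + 0) - 73)/6 = -√((-57 + I*√10) - 73)/6 = -√(-130 + I*√10)/6 ≈ -0.023111 - 1.9004*I)
I + 449 = -√(-130 + I*√10)/6 + 449 = 449 - √(-130 + I*√10)/6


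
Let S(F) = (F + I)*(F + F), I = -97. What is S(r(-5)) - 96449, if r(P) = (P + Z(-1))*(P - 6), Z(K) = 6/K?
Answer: -90641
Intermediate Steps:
r(P) = (-6 + P)² (r(P) = (P + 6/(-1))*(P - 6) = (P + 6*(-1))*(-6 + P) = (P - 6)*(-6 + P) = (-6 + P)*(-6 + P) = (-6 + P)²)
S(F) = 2*F*(-97 + F) (S(F) = (F - 97)*(F + F) = (-97 + F)*(2*F) = 2*F*(-97 + F))
S(r(-5)) - 96449 = 2*(36 + (-5)² - 12*(-5))*(-97 + (36 + (-5)² - 12*(-5))) - 96449 = 2*(36 + 25 + 60)*(-97 + (36 + 25 + 60)) - 96449 = 2*121*(-97 + 121) - 96449 = 2*121*24 - 96449 = 5808 - 96449 = -90641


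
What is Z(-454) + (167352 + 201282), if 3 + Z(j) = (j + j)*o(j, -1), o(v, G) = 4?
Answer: 364999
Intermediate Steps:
Z(j) = -3 + 8*j (Z(j) = -3 + (j + j)*4 = -3 + (2*j)*4 = -3 + 8*j)
Z(-454) + (167352 + 201282) = (-3 + 8*(-454)) + (167352 + 201282) = (-3 - 3632) + 368634 = -3635 + 368634 = 364999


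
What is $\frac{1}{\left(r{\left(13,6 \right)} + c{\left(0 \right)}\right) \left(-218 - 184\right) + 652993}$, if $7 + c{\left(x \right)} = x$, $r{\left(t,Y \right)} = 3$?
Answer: $\frac{1}{654601} \approx 1.5276 \cdot 10^{-6}$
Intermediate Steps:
$c{\left(x \right)} = -7 + x$
$\frac{1}{\left(r{\left(13,6 \right)} + c{\left(0 \right)}\right) \left(-218 - 184\right) + 652993} = \frac{1}{\left(3 + \left(-7 + 0\right)\right) \left(-218 - 184\right) + 652993} = \frac{1}{\left(3 - 7\right) \left(-218 - 184\right) + 652993} = \frac{1}{\left(-4\right) \left(-402\right) + 652993} = \frac{1}{1608 + 652993} = \frac{1}{654601}$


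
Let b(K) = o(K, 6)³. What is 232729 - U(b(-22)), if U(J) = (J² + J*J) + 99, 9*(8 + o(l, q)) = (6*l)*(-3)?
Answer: -4353332042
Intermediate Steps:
o(l, q) = -8 - 2*l (o(l, q) = -8 + ((6*l)*(-3))/9 = -8 + (-18*l)/9 = -8 - 2*l)
b(K) = (-8 - 2*K)³
U(J) = 99 + 2*J² (U(J) = (J² + J²) + 99 = 2*J² + 99 = 99 + 2*J²)
232729 - U(b(-22)) = 232729 - (99 + 2*(-8*(4 - 22)³)²) = 232729 - (99 + 2*(-8*(-18)³)²) = 232729 - (99 + 2*(-8*(-5832))²) = 232729 - (99 + 2*46656²) = 232729 - (99 + 2*2176782336) = 232729 - (99 + 4353564672) = 232729 - 1*4353564771 = 232729 - 4353564771 = -4353332042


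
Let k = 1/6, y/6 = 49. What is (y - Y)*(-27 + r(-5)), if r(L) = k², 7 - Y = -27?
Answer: -63115/9 ≈ -7012.8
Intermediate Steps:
y = 294 (y = 6*49 = 294)
Y = 34 (Y = 7 - 1*(-27) = 7 + 27 = 34)
k = ⅙ ≈ 0.16667
r(L) = 1/36 (r(L) = (⅙)² = 1/36)
(y - Y)*(-27 + r(-5)) = (294 - 1*34)*(-27 + 1/36) = (294 - 34)*(-971/36) = 260*(-971/36) = -63115/9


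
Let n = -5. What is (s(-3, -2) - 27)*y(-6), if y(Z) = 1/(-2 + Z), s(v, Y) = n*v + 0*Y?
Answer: 3/2 ≈ 1.5000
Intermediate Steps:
s(v, Y) = -5*v (s(v, Y) = -5*v + 0*Y = -5*v + 0 = -5*v)
(s(-3, -2) - 27)*y(-6) = (-5*(-3) - 27)/(-2 - 6) = (15 - 27)/(-8) = -12*(-1/8) = 3/2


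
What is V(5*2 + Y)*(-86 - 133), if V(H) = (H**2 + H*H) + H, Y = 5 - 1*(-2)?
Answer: -130305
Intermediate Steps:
Y = 7 (Y = 5 + 2 = 7)
V(H) = H + 2*H**2 (V(H) = (H**2 + H**2) + H = 2*H**2 + H = H + 2*H**2)
V(5*2 + Y)*(-86 - 133) = ((5*2 + 7)*(1 + 2*(5*2 + 7)))*(-86 - 133) = ((10 + 7)*(1 + 2*(10 + 7)))*(-219) = (17*(1 + 2*17))*(-219) = (17*(1 + 34))*(-219) = (17*35)*(-219) = 595*(-219) = -130305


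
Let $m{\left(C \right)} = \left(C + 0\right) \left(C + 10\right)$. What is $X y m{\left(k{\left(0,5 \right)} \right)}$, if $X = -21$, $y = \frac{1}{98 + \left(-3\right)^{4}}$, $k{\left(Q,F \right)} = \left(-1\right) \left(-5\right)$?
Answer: $- \frac{1575}{179} \approx -8.7989$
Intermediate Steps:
$k{\left(Q,F \right)} = 5$
$y = \frac{1}{179}$ ($y = \frac{1}{98 + 81} = \frac{1}{179} \approx 0.0055866$)
$m{\left(C \right)} = C \left(10 + C\right)$
$X y m{\left(k{\left(0,5 \right)} \right)} = \left(-21\right) \frac{1}{179} \cdot 5 \left(10 + 5\right) = - \frac{21 \cdot 5 \cdot 15}{179} = \left(- \frac{21}{179}\right) 75 = - \frac{1575}{179}$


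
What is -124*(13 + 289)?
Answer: -37448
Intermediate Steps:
-124*(13 + 289) = -124*302 = -37448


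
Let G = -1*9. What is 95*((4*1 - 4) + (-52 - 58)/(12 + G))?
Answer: -10450/3 ≈ -3483.3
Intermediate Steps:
G = -9
95*((4*1 - 4) + (-52 - 58)/(12 + G)) = 95*((4*1 - 4) + (-52 - 58)/(12 - 9)) = 95*((4 - 4) - 110/3) = 95*(0 - 110*⅓) = 95*(0 - 110/3) = 95*(-110/3) = -10450/3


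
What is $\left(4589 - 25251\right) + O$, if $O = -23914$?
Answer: $-44576$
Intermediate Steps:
$\left(4589 - 25251\right) + O = \left(4589 - 25251\right) - 23914 = -20662 - 23914 = -44576$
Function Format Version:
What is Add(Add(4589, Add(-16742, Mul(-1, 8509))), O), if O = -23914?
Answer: -44576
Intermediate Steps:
Add(Add(4589, Add(-16742, Mul(-1, 8509))), O) = Add(Add(4589, Add(-16742, Mul(-1, 8509))), -23914) = Add(Add(4589, Add(-16742, -8509)), -23914) = Add(Add(4589, -25251), -23914) = Add(-20662, -23914) = -44576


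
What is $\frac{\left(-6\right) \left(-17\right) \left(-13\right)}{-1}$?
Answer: $1326$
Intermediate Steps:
$\frac{\left(-6\right) \left(-17\right) \left(-13\right)}{-1} = - 102 \left(-13\right) = \left(-1\right) \left(-1326\right) = 1326$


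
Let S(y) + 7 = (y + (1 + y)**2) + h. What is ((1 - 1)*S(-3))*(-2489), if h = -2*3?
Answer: 0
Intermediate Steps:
h = -6
S(y) = -13 + y + (1 + y)**2 (S(y) = -7 + ((y + (1 + y)**2) - 6) = -7 + (-6 + y + (1 + y)**2) = -13 + y + (1 + y)**2)
((1 - 1)*S(-3))*(-2489) = ((1 - 1)*(-13 - 3 + (1 - 3)**2))*(-2489) = (0*(-13 - 3 + (-2)**2))*(-2489) = (0*(-13 - 3 + 4))*(-2489) = (0*(-12))*(-2489) = 0*(-2489) = 0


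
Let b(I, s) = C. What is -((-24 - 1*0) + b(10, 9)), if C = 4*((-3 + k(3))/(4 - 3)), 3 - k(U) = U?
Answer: 36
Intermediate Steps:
k(U) = 3 - U
C = -12 (C = 4*((-3 + (3 - 1*3))/(4 - 3)) = 4*((-3 + (3 - 3))/1) = 4*((-3 + 0)*1) = 4*(-3*1) = 4*(-3) = -12)
b(I, s) = -12
-((-24 - 1*0) + b(10, 9)) = -((-24 - 1*0) - 12) = -((-24 + 0) - 12) = -(-24 - 12) = -1*(-36) = 36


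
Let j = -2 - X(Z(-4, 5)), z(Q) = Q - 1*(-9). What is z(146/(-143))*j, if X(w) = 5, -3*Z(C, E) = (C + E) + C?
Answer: -7987/143 ≈ -55.853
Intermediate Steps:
Z(C, E) = -2*C/3 - E/3 (Z(C, E) = -((C + E) + C)/3 = -(E + 2*C)/3 = -2*C/3 - E/3)
z(Q) = 9 + Q (z(Q) = Q + 9 = 9 + Q)
j = -7 (j = -2 - 1*5 = -2 - 5 = -7)
z(146/(-143))*j = (9 + 146/(-143))*(-7) = (9 + 146*(-1/143))*(-7) = (9 - 146/143)*(-7) = (1141/143)*(-7) = -7987/143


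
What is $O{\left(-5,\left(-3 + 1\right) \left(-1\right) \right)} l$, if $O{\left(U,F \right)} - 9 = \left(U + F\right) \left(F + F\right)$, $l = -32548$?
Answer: $97644$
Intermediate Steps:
$O{\left(U,F \right)} = 9 + 2 F \left(F + U\right)$ ($O{\left(U,F \right)} = 9 + \left(U + F\right) \left(F + F\right) = 9 + \left(F + U\right) 2 F = 9 + 2 F \left(F + U\right)$)
$O{\left(-5,\left(-3 + 1\right) \left(-1\right) \right)} l = \left(9 + 2 \left(\left(-3 + 1\right) \left(-1\right)\right)^{2} + 2 \left(-3 + 1\right) \left(-1\right) \left(-5\right)\right) \left(-32548\right) = \left(9 + 2 \left(\left(-2\right) \left(-1\right)\right)^{2} + 2 \left(\left(-2\right) \left(-1\right)\right) \left(-5\right)\right) \left(-32548\right) = \left(9 + 2 \cdot 2^{2} + 2 \cdot 2 \left(-5\right)\right) \left(-32548\right) = \left(9 + 2 \cdot 4 - 20\right) \left(-32548\right) = \left(9 + 8 - 20\right) \left(-32548\right) = \left(-3\right) \left(-32548\right) = 97644$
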